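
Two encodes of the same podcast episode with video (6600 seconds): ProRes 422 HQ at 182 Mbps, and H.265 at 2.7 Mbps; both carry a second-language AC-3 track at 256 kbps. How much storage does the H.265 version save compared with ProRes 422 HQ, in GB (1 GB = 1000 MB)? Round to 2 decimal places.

147.92 GB

Audio: 256 kbps = 0.256 Mbps.
ProRes 422 HQ: 182.256 Mbps × 6600 s = 1202889.6 Mb = 150.361 GB.
H.265: 2.956 Mbps × 6600 s = 19509.6 Mb = 2.439 GB.
Saving: 150.361 − 2.439 = 147.923 GB.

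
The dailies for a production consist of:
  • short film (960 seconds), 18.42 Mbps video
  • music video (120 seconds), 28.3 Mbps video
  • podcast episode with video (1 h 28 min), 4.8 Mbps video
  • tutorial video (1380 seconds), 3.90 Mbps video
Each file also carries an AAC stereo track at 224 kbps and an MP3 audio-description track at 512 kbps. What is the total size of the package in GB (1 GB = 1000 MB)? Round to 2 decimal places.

7.19 GB

Audio total: 224 + 512 = 736 kbps = 0.736 Mbps.
short film: 19.156 Mbps × 960 s = 18389.8 Mb
music video: 29.036 Mbps × 120 s = 3484.3 Mb
podcast episode with video: 5.536 Mbps × 5280 s = 29230.1 Mb
tutorial video: 4.636 Mbps × 1380 s = 6397.7 Mb
Total: 57501.8 Mb = 7187.7 MB.
= 7.188 GB.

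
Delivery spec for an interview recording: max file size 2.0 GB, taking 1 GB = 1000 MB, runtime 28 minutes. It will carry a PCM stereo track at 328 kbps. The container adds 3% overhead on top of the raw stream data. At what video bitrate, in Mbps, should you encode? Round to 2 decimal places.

8.92 Mbps

Budget: 2.0 GB = 16000.0 Mb.
Stream payload after overhead: 16000.0 / 1.03 = 15534.0 Mb.
28 min = 1680 s
Total bitrate budget: 15534.0 Mb / 1680 s = 9.246 Mbps.
Audio: 328 kbps = 0.328 Mbps.
Video: 9.246 − 0.328 = 8.918 Mbps.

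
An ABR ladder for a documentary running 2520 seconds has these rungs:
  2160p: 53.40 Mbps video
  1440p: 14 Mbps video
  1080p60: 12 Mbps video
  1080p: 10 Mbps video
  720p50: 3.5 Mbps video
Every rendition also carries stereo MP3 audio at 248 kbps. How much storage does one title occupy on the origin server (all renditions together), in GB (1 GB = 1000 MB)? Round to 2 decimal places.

29.65 GB

Audio: 248 kbps = 0.248 Mbps.
Sum of rendition bitrates: (53.40+0.248) + (14+0.248) + (12+0.248) + (10+0.248) + (3.5+0.248) = 94.140 Mbps.
× 2520 s = 237,233 Mb = 29,654 MB = 29.65 GB.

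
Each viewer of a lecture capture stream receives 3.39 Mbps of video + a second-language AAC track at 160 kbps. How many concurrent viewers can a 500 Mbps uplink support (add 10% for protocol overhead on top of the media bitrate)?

128

Audio: 160 kbps = 0.160 Mbps.
Per-viewer media rate: 3.550 Mbps.
On the wire with 10% overhead: 3.905 Mbps.
500 Mbps = 500.0 Mbps; 500.0 / 3.905 = 128.04 → 128 viewers.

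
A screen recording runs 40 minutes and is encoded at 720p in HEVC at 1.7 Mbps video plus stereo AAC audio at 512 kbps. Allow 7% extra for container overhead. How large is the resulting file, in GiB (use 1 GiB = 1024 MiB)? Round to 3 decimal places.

40 min = 2400 s
Audio: 512 kbps = 0.512 Mbps.
Total bitrate: 1.7 + 0.512 = 2.212 Mbps.
Stream data: 2.212 Mbps × 2400 s = 5308.8 Mb.
With 7% container overhead: ×1.07.
5,680 Mb = 710,052,000 bytes ÷ 1,073,741,824 = 0.6613 GiB.

0.661 GiB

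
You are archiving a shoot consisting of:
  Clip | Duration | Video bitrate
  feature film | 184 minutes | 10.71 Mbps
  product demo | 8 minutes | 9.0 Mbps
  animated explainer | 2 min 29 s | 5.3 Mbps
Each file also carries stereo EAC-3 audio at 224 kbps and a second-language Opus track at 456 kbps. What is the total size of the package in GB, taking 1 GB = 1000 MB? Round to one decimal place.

Audio total: 224 + 456 = 680 kbps = 0.680 Mbps.
feature film: 11.390 Mbps × 11040 s = 125745.6 Mb
product demo: 9.680 Mbps × 480 s = 4646.4 Mb
animated explainer: 5.980 Mbps × 149 s = 891.0 Mb
Total: 131283.0 Mb = 16410.4 MB.
= 16.41 GB.

16.4 GB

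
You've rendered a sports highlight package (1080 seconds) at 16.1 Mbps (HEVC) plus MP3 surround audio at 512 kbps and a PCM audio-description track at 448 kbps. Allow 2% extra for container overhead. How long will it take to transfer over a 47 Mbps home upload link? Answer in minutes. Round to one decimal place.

Audio total: 512 + 448 = 960 kbps = 0.960 Mbps.
Total bitrate: 17.060 Mbps.
File: 17.060 Mbps × 1080 s = 18424.8 Mb.
With 2% container overhead: ×1.02. → 18793.3 Mb.
At 47 Mbps: 18793.3 / 47 = 399.9 s ≈ 6.66 minutes.

6.7 minutes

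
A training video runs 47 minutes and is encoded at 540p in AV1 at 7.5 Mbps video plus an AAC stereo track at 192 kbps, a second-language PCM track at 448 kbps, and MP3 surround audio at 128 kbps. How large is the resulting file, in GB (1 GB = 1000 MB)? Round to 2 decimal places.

2.91 GB

47 min = 2820 s
Audio total: 192 + 448 + 128 = 768 kbps = 0.768 Mbps.
Total bitrate: 7.5 + 0.768 = 8.268 Mbps.
Stream data: 8.268 Mbps × 2820 s = 23315.8 Mb.
23,316 Mb ÷ 8 = 2,914 MB → 2.914 GB.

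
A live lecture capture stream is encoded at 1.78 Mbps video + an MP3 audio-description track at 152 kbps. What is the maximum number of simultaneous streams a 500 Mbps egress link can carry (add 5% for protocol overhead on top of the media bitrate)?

246

Audio: 152 kbps = 0.152 Mbps.
Per-viewer media rate: 1.932 Mbps.
On the wire with 5% overhead: 2.029 Mbps.
500 Mbps = 500.0 Mbps; 500.0 / 2.029 = 246.48 → 246 viewers.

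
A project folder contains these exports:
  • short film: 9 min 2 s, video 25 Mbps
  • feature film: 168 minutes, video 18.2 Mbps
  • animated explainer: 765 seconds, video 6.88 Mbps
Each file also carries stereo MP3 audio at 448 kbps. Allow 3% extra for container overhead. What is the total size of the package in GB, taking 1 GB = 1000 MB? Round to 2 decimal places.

Audio: 448 kbps = 0.448 Mbps.
short film: 25.448 Mbps × 542 s × 1.03 = 14206.6 Mb
feature film: 18.648 Mbps × 10080 s × 1.03 = 193611.0 Mb
animated explainer: 7.328 Mbps × 765 s × 1.03 = 5774.1 Mb
Total: 213591.7 Mb = 26699.0 MB.
= 26.70 GB.

26.70 GB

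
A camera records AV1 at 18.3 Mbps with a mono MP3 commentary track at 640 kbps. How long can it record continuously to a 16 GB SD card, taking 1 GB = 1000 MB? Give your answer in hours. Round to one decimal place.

Audio: 640 kbps = 0.640 Mbps.
Total bitrate: 18.3 + 0.640 = 18.940 Mbps.
Capacity: 16 GB = 128,000 Mb.
Recording time: 128,000 / 18.940 = 6,758 s ≈ 1.88 hours.

1.9 hours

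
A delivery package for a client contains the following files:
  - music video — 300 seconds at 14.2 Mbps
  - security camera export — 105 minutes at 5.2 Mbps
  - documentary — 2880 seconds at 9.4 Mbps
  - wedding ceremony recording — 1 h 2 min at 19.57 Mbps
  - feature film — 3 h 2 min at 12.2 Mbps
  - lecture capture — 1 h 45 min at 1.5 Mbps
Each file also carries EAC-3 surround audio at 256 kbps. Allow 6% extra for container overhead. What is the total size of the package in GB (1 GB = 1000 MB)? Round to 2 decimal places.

38.07 GB

Audio: 256 kbps = 0.256 Mbps.
music video: 14.456 Mbps × 300 s × 1.06 = 4597.0 Mb
security camera export: 5.456 Mbps × 6300 s × 1.06 = 36435.2 Mb
documentary: 9.656 Mbps × 2880 s × 1.06 = 29477.8 Mb
wedding ceremony recording: 19.826 Mbps × 3720 s × 1.06 = 78177.9 Mb
feature film: 12.456 Mbps × 10920 s × 1.06 = 144180.7 Mb
lecture capture: 1.756 Mbps × 6300 s × 1.06 = 11726.6 Mb
Total: 304595.2 Mb = 38074.4 MB.
= 38.07 GB.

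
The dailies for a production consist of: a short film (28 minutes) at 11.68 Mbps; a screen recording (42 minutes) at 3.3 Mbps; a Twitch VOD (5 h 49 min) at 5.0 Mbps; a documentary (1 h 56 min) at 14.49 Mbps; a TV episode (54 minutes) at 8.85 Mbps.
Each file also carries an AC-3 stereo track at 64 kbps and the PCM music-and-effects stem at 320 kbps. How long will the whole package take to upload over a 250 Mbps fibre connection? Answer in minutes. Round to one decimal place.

18.4 minutes

Audio total: 64 + 320 = 384 kbps = 0.384 Mbps.
short film: 12.064 Mbps × 1680 s = 20267.5 Mb
screen recording: 3.684 Mbps × 2520 s = 9283.7 Mb
Twitch VOD: 5.384 Mbps × 20940 s = 112741.0 Mb
documentary: 14.874 Mbps × 6960 s = 103523.0 Mb
TV episode: 9.234 Mbps × 3240 s = 29918.2 Mb
Total: 275733.4 Mb = 34466.7 MB.
At 250 Mbps: 275733.4 / 250 = 1103 s ≈ 18.4 minutes.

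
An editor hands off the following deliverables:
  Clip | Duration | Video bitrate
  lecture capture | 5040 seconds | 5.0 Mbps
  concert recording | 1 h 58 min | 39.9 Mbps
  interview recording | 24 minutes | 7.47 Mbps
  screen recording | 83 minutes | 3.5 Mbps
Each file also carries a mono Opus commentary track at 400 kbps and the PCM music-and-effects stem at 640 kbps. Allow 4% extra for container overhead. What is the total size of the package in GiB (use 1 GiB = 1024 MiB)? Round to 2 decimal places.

43.00 GiB

Audio total: 400 + 640 = 1040 kbps = 1.040 Mbps.
lecture capture: 6.040 Mbps × 5040 s × 1.04 = 31659.3 Mb
concert recording: 40.940 Mbps × 7080 s × 1.04 = 301449.4 Mb
interview recording: 8.510 Mbps × 1440 s × 1.04 = 12744.6 Mb
screen recording: 4.540 Mbps × 4980 s × 1.04 = 23513.6 Mb
Total: 369366.8 Mb = 46170.9 MB.
= 43.00 GiB.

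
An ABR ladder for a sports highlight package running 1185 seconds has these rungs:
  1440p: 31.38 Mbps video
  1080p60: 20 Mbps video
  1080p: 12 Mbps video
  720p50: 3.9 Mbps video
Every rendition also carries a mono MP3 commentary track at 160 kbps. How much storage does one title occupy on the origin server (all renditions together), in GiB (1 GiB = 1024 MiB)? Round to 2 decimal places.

Audio: 160 kbps = 0.160 Mbps.
Sum of rendition bitrates: (31.38+0.160) + (20+0.160) + (12+0.160) + (3.9+0.160) = 67.920 Mbps.
× 1185 s = 80,485 Mb = 10,061 MB = 9.370 GiB.

9.37 GiB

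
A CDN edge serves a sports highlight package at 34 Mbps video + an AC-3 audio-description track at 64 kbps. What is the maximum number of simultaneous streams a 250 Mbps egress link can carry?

Audio: 64 kbps = 0.064 Mbps.
Per-viewer media rate: 34.064 Mbps.
250 Mbps = 250.0 Mbps; 250.0 / 34.064 = 7.34 → 7 viewers.

7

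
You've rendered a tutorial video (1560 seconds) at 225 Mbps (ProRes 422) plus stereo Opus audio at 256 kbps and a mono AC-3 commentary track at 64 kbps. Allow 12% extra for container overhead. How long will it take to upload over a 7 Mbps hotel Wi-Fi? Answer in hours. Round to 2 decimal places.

15.62 hours

Audio total: 256 + 64 = 320 kbps = 0.320 Mbps.
Total bitrate: 225.320 Mbps.
File: 225.320 Mbps × 1560 s = 351499.2 Mb.
With 12% container overhead: ×1.12. → 393679.1 Mb.
At 7 Mbps: 393679.1 / 7 = 56239.9 s ≈ 15.6 hours.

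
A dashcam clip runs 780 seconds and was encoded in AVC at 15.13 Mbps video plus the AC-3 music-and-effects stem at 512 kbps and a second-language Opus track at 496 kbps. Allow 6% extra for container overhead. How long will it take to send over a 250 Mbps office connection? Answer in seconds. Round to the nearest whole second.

53 seconds

Audio total: 512 + 496 = 1008 kbps = 1.008 Mbps.
Total bitrate: 16.138 Mbps.
File: 16.138 Mbps × 780 s = 12587.6 Mb.
With 6% container overhead: ×1.06. → 13342.9 Mb.
At 250 Mbps: 13342.9 / 250 = 53.4 s ≈ 53.4 seconds.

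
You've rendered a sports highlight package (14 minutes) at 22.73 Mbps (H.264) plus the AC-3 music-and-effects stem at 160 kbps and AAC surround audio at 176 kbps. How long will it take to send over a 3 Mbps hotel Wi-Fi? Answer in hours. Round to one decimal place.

1.8 hours

14 min = 840 s
Audio total: 160 + 176 = 336 kbps = 0.336 Mbps.
Total bitrate: 23.066 Mbps.
File: 23.066 Mbps × 840 s = 19375.4 Mb.
At 3 Mbps: 19375.4 / 3 = 6458.5 s ≈ 1.79 hours.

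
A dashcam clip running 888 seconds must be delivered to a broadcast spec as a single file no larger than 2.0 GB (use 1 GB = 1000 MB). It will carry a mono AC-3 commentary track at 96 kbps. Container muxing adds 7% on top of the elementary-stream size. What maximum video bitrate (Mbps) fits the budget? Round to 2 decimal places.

Budget: 2.0 GB = 16000.0 Mb.
Stream payload after overhead: 16000.0 / 1.07 = 14953.3 Mb.
Total bitrate budget: 14953.3 Mb / 888 s = 16.839 Mbps.
Audio: 96 kbps = 0.096 Mbps.
Video: 16.839 − 0.096 = 16.743 Mbps.

16.74 Mbps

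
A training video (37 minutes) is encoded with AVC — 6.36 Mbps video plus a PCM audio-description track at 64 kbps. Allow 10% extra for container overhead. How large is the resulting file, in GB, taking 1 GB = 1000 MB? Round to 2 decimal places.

37 min = 2220 s
Audio: 64 kbps = 0.064 Mbps.
Total bitrate: 6.36 + 0.064 = 6.424 Mbps.
Stream data: 6.424 Mbps × 2220 s = 14261.3 Mb.
With 10% container overhead: ×1.10.
15,687 Mb ÷ 8 = 1,961 MB → 1.961 GB.

1.96 GB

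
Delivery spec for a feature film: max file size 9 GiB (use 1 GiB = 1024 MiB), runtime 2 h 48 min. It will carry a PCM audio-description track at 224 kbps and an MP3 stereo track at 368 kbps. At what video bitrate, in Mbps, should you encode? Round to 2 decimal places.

7.08 Mbps

Budget: 9 GiB = 77309.4 Mb.
2 h 48 min = 168 min = 10080 s
Total bitrate budget: 77309.4 Mb / 10080 s = 7.670 Mbps.
Audio total: 224 + 368 = 592 kbps = 0.592 Mbps.
Video: 7.670 − 0.592 = 7.078 Mbps.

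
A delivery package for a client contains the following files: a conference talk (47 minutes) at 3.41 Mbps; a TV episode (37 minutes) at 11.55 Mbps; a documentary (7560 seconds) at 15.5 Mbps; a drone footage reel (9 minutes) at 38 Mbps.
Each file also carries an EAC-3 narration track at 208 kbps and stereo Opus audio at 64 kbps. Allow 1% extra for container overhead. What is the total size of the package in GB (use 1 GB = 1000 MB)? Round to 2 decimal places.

Audio total: 208 + 64 = 272 kbps = 0.272 Mbps.
conference talk: 3.682 Mbps × 2820 s × 1.01 = 10487.1 Mb
TV episode: 11.822 Mbps × 2220 s × 1.01 = 26507.3 Mb
documentary: 15.772 Mbps × 7560 s × 1.01 = 120428.7 Mb
drone footage reel: 38.272 Mbps × 540 s × 1.01 = 20873.5 Mb
Total: 178296.6 Mb = 22287.1 MB.
= 22.29 GB.

22.29 GB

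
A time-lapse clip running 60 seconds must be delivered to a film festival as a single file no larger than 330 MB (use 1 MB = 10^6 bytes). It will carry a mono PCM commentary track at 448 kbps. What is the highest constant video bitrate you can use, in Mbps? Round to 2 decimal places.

Budget: 330 MB = 2640.0 Mb.
Total bitrate budget: 2640.0 Mb / 60 s = 44.000 Mbps.
Audio: 448 kbps = 0.448 Mbps.
Video: 44.000 − 0.448 = 43.552 Mbps.

43.55 Mbps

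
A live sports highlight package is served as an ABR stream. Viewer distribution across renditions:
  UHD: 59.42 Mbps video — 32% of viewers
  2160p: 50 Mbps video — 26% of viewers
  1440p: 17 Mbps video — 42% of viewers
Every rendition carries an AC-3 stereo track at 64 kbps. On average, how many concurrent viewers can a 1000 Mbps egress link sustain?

25

Audio: 64 kbps = 0.064 Mbps.
Average per-viewer bitrate: 0.32×59.484 + 0.26×50.064 + 0.42×17.064 = 39.218 Mbps.
1000 Mbps = 1,000 Mbps; 1,000 / 39.218 = 25.50 → 25.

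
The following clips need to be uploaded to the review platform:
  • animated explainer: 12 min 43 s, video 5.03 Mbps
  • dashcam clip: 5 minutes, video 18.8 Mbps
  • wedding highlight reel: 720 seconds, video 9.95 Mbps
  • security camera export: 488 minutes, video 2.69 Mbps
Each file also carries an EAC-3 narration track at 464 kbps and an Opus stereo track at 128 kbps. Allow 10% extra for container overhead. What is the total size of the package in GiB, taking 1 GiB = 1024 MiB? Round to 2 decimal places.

14.57 GiB

Audio total: 464 + 128 = 592 kbps = 0.592 Mbps.
animated explainer: 5.622 Mbps × 763 s × 1.10 = 4718.5 Mb
dashcam clip: 19.392 Mbps × 300 s × 1.10 = 6399.4 Mb
wedding highlight reel: 10.542 Mbps × 720 s × 1.10 = 8349.3 Mb
security camera export: 3.282 Mbps × 29280 s × 1.10 = 105706.7 Mb
Total: 125173.8 Mb = 15646.7 MB.
= 14.57 GiB.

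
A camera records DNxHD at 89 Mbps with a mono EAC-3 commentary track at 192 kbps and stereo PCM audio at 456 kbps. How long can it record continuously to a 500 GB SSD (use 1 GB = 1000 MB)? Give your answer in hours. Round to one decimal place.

12.4 hours

Audio total: 192 + 456 = 648 kbps = 0.648 Mbps.
Total bitrate: 89 + 0.648 = 89.648 Mbps.
Capacity: 500 GB = 4,000,000 Mb.
Recording time: 4,000,000 / 89.648 = 44,619 s ≈ 12.4 hours.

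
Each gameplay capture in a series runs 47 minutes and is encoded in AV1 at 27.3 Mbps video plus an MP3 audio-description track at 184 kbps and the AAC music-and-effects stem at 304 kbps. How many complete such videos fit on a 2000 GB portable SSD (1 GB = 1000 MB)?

47 min = 2820 s
Audio total: 184 + 304 = 488 kbps = 0.488 Mbps.
Total bitrate: 27.788 Mbps.
Per item: 27.788 Mbps × 2820 s = 78,362 Mb = 9,795 MB.
Capacity: 2000 GB = 16,000,000 Mb; 204.18 items → 204 complete.

204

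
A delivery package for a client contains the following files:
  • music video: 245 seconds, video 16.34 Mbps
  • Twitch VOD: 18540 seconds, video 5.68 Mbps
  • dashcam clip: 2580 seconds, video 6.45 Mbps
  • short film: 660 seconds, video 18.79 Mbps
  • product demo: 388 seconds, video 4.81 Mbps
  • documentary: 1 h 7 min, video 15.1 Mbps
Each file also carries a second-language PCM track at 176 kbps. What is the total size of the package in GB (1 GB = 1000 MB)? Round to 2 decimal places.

25.70 GB

Audio: 176 kbps = 0.176 Mbps.
music video: 16.516 Mbps × 245 s = 4046.4 Mb
Twitch VOD: 5.856 Mbps × 18540 s = 108570.2 Mb
dashcam clip: 6.626 Mbps × 2580 s = 17095.1 Mb
short film: 18.966 Mbps × 660 s = 12517.6 Mb
product demo: 4.986 Mbps × 388 s = 1934.6 Mb
documentary: 15.276 Mbps × 4020 s = 61409.5 Mb
Total: 205573.4 Mb = 25696.7 MB.
= 25.70 GB.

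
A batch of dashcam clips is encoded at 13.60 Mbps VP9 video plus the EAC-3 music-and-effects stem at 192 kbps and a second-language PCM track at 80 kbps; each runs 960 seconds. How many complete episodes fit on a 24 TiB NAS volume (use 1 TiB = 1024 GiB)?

15852

Audio total: 192 + 80 = 272 kbps = 0.272 Mbps.
Total bitrate: 13.872 Mbps.
Per item: 13.872 Mbps × 960 s = 13,317 Mb = 1,665 MB.
Capacity: 24 TiB = 211,106,233 Mb; 15852.24 items → 15852 complete.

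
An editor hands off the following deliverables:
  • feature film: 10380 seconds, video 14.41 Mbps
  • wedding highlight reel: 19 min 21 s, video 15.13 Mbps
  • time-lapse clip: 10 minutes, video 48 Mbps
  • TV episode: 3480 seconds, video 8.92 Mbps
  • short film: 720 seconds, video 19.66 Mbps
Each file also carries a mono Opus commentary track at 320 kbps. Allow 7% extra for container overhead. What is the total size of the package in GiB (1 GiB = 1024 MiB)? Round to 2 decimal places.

Audio: 320 kbps = 0.320 Mbps.
feature film: 14.730 Mbps × 10380 s × 1.07 = 163600.2 Mb
wedding highlight reel: 15.450 Mbps × 1161 s × 1.07 = 19193.1 Mb
time-lapse clip: 48.320 Mbps × 600 s × 1.07 = 31021.4 Mb
TV episode: 9.240 Mbps × 3480 s × 1.07 = 34406.1 Mb
short film: 19.980 Mbps × 720 s × 1.07 = 15392.6 Mb
Total: 263613.4 Mb = 32951.7 MB.
= 30.69 GiB.

30.69 GiB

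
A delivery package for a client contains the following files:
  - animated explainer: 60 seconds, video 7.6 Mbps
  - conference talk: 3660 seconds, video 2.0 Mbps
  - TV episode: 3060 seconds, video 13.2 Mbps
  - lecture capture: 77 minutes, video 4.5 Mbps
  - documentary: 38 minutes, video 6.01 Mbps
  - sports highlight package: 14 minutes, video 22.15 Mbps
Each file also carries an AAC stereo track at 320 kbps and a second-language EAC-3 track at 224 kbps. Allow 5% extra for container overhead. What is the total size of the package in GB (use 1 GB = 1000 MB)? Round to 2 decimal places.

14.33 GB

Audio total: 320 + 224 = 544 kbps = 0.544 Mbps.
animated explainer: 8.144 Mbps × 60 s × 1.05 = 513.1 Mb
conference talk: 2.544 Mbps × 3660 s × 1.05 = 9776.6 Mb
TV episode: 13.744 Mbps × 3060 s × 1.05 = 44159.5 Mb
lecture capture: 5.044 Mbps × 4620 s × 1.05 = 24468.4 Mb
documentary: 6.554 Mbps × 2280 s × 1.05 = 15690.3 Mb
sports highlight package: 22.694 Mbps × 840 s × 1.05 = 20016.1 Mb
Total: 114624.0 Mb = 14328.0 MB.
= 14.33 GB.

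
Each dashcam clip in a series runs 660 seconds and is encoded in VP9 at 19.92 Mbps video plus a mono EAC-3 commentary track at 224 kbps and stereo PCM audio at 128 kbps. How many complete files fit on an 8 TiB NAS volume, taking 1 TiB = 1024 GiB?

5259

Audio total: 224 + 128 = 352 kbps = 0.352 Mbps.
Total bitrate: 20.272 Mbps.
Per item: 20.272 Mbps × 660 s = 13,380 Mb = 1,672 MB.
Capacity: 8 TiB = 70,368,744 Mb; 5259.44 items → 5259 complete.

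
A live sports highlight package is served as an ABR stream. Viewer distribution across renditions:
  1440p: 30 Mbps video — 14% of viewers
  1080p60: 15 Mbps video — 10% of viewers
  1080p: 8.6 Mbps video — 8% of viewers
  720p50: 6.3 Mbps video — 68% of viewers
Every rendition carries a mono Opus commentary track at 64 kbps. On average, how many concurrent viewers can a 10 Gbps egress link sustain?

Audio: 64 kbps = 0.064 Mbps.
Average per-viewer bitrate: 0.14×30.064 + 0.10×15.064 + 0.08×8.664 + 0.68×6.364 = 10.736 Mbps.
10 Gbps = 10,000 Mbps; 10,000 / 10.736 = 931.45 → 931.

931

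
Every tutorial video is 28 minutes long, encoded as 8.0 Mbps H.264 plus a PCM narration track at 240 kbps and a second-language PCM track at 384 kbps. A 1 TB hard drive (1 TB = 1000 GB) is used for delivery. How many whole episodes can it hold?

552

28 min = 1680 s
Audio total: 240 + 384 = 624 kbps = 0.624 Mbps.
Total bitrate: 8.624 Mbps.
Per item: 8.624 Mbps × 1680 s = 14,488 Mb = 1,811 MB.
Capacity: 1 TB = 8,000,000 Mb; 552.17 items → 552 complete.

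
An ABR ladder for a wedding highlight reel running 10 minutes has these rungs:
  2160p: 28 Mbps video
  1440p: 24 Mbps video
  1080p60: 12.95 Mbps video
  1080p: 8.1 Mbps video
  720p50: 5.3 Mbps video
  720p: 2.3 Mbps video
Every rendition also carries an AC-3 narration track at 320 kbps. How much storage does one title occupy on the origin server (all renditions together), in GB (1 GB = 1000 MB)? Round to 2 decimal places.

10 min = 600 s
Audio: 320 kbps = 0.320 Mbps.
Sum of rendition bitrates: (28+0.320) + (24+0.320) + (12.95+0.320) + (8.1+0.320) + (5.3+0.320) + (2.3+0.320) = 82.570 Mbps.
× 600 s = 49,542 Mb = 6,193 MB = 6.193 GB.

6.19 GB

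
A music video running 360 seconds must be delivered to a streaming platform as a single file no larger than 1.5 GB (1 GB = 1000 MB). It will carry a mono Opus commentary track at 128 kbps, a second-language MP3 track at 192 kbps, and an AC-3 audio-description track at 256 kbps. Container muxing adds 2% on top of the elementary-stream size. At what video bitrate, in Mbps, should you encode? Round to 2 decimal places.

32.10 Mbps

Budget: 1.5 GB = 12000.0 Mb.
Stream payload after overhead: 12000.0 / 1.02 = 11764.7 Mb.
Total bitrate budget: 11764.7 Mb / 360 s = 32.680 Mbps.
Audio total: 128 + 192 + 256 = 576 kbps = 0.576 Mbps.
Video: 32.680 − 0.576 = 32.104 Mbps.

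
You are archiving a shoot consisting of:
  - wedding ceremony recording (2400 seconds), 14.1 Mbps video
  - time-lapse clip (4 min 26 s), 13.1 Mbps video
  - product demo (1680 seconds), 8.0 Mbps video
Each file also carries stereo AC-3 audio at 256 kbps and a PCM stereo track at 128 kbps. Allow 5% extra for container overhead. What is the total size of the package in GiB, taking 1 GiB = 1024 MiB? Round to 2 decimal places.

Audio total: 256 + 128 = 384 kbps = 0.384 Mbps.
wedding ceremony recording: 14.484 Mbps × 2400 s × 1.05 = 36499.7 Mb
time-lapse clip: 13.484 Mbps × 266 s × 1.05 = 3766.1 Mb
product demo: 8.384 Mbps × 1680 s × 1.05 = 14789.4 Mb
Total: 55055.1 Mb = 6881.9 MB.
= 6.409 GiB.

6.41 GiB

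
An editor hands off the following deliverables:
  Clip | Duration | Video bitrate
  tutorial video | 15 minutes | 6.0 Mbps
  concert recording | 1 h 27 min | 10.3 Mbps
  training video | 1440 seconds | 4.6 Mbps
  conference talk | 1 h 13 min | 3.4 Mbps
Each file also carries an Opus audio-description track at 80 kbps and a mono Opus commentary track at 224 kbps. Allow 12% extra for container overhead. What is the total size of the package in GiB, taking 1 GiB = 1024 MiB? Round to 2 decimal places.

10.99 GiB

Audio total: 80 + 224 = 304 kbps = 0.304 Mbps.
tutorial video: 6.304 Mbps × 900 s × 1.12 = 6354.4 Mb
concert recording: 10.604 Mbps × 5220 s × 1.12 = 61995.2 Mb
training video: 4.904 Mbps × 1440 s × 1.12 = 7909.2 Mb
conference talk: 3.704 Mbps × 4380 s × 1.12 = 18170.3 Mb
Total: 94429.2 Mb = 11803.6 MB.
= 10.99 GiB.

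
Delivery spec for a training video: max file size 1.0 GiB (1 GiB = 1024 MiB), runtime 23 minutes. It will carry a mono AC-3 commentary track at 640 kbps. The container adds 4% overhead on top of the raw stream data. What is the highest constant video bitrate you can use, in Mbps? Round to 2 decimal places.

Budget: 1.0 GiB = 8589.9 Mb.
Stream payload after overhead: 8589.9 / 1.04 = 8259.6 Mb.
23 min = 1380 s
Total bitrate budget: 8259.6 Mb / 1380 s = 5.985 Mbps.
Audio: 640 kbps = 0.640 Mbps.
Video: 5.985 − 0.640 = 5.345 Mbps.

5.35 Mbps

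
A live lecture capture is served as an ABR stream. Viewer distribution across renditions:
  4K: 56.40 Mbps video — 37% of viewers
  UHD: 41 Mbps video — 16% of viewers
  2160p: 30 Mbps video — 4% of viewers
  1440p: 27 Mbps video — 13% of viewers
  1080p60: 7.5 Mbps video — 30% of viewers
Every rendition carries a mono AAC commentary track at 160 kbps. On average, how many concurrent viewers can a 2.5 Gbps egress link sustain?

72

Audio: 160 kbps = 0.160 Mbps.
Average per-viewer bitrate: 0.37×56.560 + 0.16×41.160 + 0.04×30.160 + 0.13×27.160 + 0.30×7.660 = 34.548 Mbps.
2.5 Gbps = 2,500 Mbps; 2,500 / 34.548 = 72.36 → 72.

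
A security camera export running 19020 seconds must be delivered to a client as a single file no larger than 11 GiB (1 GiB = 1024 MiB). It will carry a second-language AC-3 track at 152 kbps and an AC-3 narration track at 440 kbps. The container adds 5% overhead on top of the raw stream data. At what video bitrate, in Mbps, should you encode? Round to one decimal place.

4.1 Mbps

Budget: 11 GiB = 94489.3 Mb.
Stream payload after overhead: 94489.3 / 1.05 = 89989.8 Mb.
Total bitrate budget: 89989.8 Mb / 19020 s = 4.731 Mbps.
Audio total: 152 + 440 = 592 kbps = 0.592 Mbps.
Video: 4.731 − 0.592 = 4.139 Mbps.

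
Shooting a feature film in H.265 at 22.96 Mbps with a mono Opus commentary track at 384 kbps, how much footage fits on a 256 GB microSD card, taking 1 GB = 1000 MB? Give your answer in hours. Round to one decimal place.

24.4 hours

Audio: 384 kbps = 0.384 Mbps.
Total bitrate: 22.96 + 0.384 = 23.344 Mbps.
Capacity: 256 GB = 2,048,000 Mb.
Recording time: 2,048,000 / 23.344 = 87,731 s ≈ 24.4 hours.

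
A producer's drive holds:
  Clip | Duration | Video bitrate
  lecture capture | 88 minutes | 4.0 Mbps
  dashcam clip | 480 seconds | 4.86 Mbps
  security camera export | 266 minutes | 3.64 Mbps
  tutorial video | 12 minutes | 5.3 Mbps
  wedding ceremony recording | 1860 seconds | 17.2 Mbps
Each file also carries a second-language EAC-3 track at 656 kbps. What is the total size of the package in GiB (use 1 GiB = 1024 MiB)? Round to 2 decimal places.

Audio: 656 kbps = 0.656 Mbps.
lecture capture: 4.656 Mbps × 5280 s = 24583.7 Mb
dashcam clip: 5.516 Mbps × 480 s = 2647.7 Mb
security camera export: 4.296 Mbps × 15960 s = 68564.2 Mb
tutorial video: 5.956 Mbps × 720 s = 4288.3 Mb
wedding ceremony recording: 17.856 Mbps × 1860 s = 33212.2 Mb
Total: 133296.0 Mb = 16662.0 MB.
= 15.52 GiB.

15.52 GiB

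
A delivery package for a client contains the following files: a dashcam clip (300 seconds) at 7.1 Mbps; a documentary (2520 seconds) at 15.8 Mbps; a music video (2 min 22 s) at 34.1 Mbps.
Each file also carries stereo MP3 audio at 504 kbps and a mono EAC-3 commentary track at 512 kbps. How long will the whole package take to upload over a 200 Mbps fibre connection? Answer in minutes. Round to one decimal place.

4.1 minutes

Audio total: 504 + 512 = 1016 kbps = 1.016 Mbps.
dashcam clip: 8.116 Mbps × 300 s = 2434.8 Mb
documentary: 16.816 Mbps × 2520 s = 42376.3 Mb
music video: 35.116 Mbps × 142 s = 4986.5 Mb
Total: 49797.6 Mb = 6224.7 MB.
At 200 Mbps: 49797.6 / 200 = 249 s ≈ 4.15 minutes.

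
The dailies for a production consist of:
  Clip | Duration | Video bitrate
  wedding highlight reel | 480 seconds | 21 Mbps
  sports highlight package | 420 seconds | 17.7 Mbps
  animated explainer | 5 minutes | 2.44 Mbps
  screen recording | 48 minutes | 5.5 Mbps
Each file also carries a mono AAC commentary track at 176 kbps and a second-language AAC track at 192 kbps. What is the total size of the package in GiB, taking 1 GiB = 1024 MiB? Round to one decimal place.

4.1 GiB

Audio total: 176 + 192 = 368 kbps = 0.368 Mbps.
wedding highlight reel: 21.368 Mbps × 480 s = 10256.6 Mb
sports highlight package: 18.068 Mbps × 420 s = 7588.6 Mb
animated explainer: 2.808 Mbps × 300 s = 842.4 Mb
screen recording: 5.868 Mbps × 2880 s = 16899.8 Mb
Total: 35587.4 Mb = 4448.4 MB.
= 4.143 GiB.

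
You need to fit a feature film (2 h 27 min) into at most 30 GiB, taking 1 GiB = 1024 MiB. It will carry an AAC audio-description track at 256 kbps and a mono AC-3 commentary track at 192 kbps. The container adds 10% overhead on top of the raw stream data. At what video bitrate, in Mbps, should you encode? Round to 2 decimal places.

26.11 Mbps

Budget: 30 GiB = 257698.0 Mb.
Stream payload after overhead: 257698.0 / 1.10 = 234270.9 Mb.
2 h 27 min = 147 min = 8820 s
Total bitrate budget: 234270.9 Mb / 8820 s = 26.561 Mbps.
Audio total: 256 + 192 = 448 kbps = 0.448 Mbps.
Video: 26.561 − 0.448 = 26.113 Mbps.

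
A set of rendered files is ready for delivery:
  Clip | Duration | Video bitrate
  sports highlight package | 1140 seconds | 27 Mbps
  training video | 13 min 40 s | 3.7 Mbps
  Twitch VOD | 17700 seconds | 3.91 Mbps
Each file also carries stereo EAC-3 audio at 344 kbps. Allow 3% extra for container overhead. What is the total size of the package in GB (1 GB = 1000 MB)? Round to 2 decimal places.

14.13 GB

Audio: 344 kbps = 0.344 Mbps.
sports highlight package: 27.344 Mbps × 1140 s × 1.03 = 32107.3 Mb
training video: 4.044 Mbps × 820 s × 1.03 = 3415.6 Mb
Twitch VOD: 4.254 Mbps × 17700 s × 1.03 = 77554.7 Mb
Total: 113077.6 Mb = 14134.7 MB.
= 14.13 GB.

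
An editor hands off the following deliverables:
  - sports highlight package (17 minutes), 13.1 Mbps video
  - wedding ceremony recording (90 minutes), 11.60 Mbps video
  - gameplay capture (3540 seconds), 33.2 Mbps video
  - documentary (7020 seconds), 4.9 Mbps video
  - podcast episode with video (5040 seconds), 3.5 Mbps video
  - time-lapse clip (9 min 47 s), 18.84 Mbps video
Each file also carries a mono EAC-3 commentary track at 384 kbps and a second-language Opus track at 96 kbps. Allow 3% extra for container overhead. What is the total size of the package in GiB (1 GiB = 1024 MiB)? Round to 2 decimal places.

32.07 GiB

Audio total: 384 + 96 = 480 kbps = 0.480 Mbps.
sports highlight package: 13.580 Mbps × 1020 s × 1.03 = 14267.1 Mb
wedding ceremony recording: 12.080 Mbps × 5400 s × 1.03 = 67189.0 Mb
gameplay capture: 33.680 Mbps × 3540 s × 1.03 = 122804.0 Mb
documentary: 5.380 Mbps × 7020 s × 1.03 = 38900.6 Mb
podcast episode with video: 3.980 Mbps × 5040 s × 1.03 = 20661.0 Mb
time-lapse clip: 19.320 Mbps × 587 s × 1.03 = 11681.1 Mb
Total: 275502.8 Mb = 34437.8 MB.
= 32.07 GiB.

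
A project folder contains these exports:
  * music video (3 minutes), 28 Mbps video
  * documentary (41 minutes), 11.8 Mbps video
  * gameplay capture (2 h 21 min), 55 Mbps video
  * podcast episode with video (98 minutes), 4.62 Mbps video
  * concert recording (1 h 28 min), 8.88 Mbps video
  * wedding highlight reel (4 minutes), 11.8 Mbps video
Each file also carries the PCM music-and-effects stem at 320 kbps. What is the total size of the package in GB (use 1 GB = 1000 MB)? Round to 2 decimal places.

Audio: 320 kbps = 0.320 Mbps.
music video: 28.320 Mbps × 180 s = 5097.6 Mb
documentary: 12.120 Mbps × 2460 s = 29815.2 Mb
gameplay capture: 55.320 Mbps × 8460 s = 468007.2 Mb
podcast episode with video: 4.940 Mbps × 5880 s = 29047.2 Mb
concert recording: 9.200 Mbps × 5280 s = 48576.0 Mb
wedding highlight reel: 12.120 Mbps × 240 s = 2908.8 Mb
Total: 583452.0 Mb = 72931.5 MB.
= 72.93 GB.

72.93 GB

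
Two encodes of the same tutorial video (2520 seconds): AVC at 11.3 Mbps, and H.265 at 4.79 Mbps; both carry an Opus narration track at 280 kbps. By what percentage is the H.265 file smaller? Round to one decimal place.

56.2%

Audio: 280 kbps = 0.280 Mbps.
AVC: 11.580 Mbps × 2520 s = 29181.6 Mb = 3.648 GB.
H.265: 5.070 Mbps × 2520 s = 12776.4 Mb = 1.597 GB.
Reduction: (1 − 1.597/3.648) × 100 = 56.22%.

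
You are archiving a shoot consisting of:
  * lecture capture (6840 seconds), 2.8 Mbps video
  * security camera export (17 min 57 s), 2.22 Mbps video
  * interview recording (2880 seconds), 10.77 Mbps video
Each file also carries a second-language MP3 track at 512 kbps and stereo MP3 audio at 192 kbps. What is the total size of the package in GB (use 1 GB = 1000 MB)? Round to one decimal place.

7.5 GB

Audio total: 512 + 192 = 704 kbps = 0.704 Mbps.
lecture capture: 3.504 Mbps × 6840 s = 23967.4 Mb
security camera export: 2.924 Mbps × 1077 s = 3149.1 Mb
interview recording: 11.474 Mbps × 2880 s = 33045.1 Mb
Total: 60161.6 Mb = 7520.2 MB.
= 7.520 GB.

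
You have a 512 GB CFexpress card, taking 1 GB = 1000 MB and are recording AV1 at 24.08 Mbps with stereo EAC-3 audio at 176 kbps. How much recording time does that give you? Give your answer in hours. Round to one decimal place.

Audio: 176 kbps = 0.176 Mbps.
Total bitrate: 24.08 + 0.176 = 24.256 Mbps.
Capacity: 512 GB = 4,096,000 Mb.
Recording time: 4,096,000 / 24.256 = 168,865 s ≈ 46.9 hours.

46.9 hours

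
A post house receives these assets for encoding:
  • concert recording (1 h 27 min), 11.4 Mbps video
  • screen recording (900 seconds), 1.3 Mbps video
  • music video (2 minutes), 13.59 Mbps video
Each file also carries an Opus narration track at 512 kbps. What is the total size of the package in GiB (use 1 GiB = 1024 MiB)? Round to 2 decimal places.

7.63 GiB

Audio: 512 kbps = 0.512 Mbps.
concert recording: 11.912 Mbps × 5220 s = 62180.6 Mb
screen recording: 1.812 Mbps × 900 s = 1630.8 Mb
music video: 14.102 Mbps × 120 s = 1692.2 Mb
Total: 65503.7 Mb = 8188.0 MB.
= 7.626 GiB.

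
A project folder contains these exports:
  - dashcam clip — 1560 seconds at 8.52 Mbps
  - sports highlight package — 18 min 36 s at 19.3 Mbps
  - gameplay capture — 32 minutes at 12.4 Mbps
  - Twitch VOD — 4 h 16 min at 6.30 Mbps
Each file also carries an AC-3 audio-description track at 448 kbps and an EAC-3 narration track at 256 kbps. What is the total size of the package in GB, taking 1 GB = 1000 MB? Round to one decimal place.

Audio total: 448 + 256 = 704 kbps = 0.704 Mbps.
dashcam clip: 9.224 Mbps × 1560 s = 14389.4 Mb
sports highlight package: 20.004 Mbps × 1116 s = 22324.5 Mb
gameplay capture: 13.104 Mbps × 1920 s = 25159.7 Mb
Twitch VOD: 7.004 Mbps × 15360 s = 107581.4 Mb
Total: 169455.0 Mb = 21181.9 MB.
= 21.18 GB.

21.2 GB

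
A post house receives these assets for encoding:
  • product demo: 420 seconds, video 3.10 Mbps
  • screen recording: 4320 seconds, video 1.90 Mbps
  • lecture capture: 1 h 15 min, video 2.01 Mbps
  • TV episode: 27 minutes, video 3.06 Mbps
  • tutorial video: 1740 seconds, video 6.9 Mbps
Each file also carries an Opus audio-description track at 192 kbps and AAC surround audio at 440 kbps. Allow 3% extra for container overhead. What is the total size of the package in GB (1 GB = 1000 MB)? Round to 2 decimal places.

Audio total: 192 + 440 = 632 kbps = 0.632 Mbps.
product demo: 3.732 Mbps × 420 s × 1.03 = 1614.5 Mb
screen recording: 2.532 Mbps × 4320 s × 1.03 = 11266.4 Mb
lecture capture: 2.642 Mbps × 4500 s × 1.03 = 12245.7 Mb
TV episode: 3.692 Mbps × 1620 s × 1.03 = 6160.5 Mb
tutorial video: 7.532 Mbps × 1740 s × 1.03 = 13498.9 Mb
Total: 44785.8 Mb = 5598.2 MB.
= 5.598 GB.

5.60 GB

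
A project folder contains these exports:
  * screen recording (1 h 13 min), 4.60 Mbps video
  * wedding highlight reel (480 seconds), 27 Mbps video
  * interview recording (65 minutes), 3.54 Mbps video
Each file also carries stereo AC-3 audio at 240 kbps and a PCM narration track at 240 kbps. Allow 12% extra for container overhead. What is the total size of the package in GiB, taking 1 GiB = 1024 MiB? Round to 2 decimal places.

6.67 GiB

Audio total: 240 + 240 = 480 kbps = 0.480 Mbps.
screen recording: 5.080 Mbps × 4380 s × 1.12 = 24920.4 Mb
wedding highlight reel: 27.480 Mbps × 480 s × 1.12 = 14773.2 Mb
interview recording: 4.020 Mbps × 3900 s × 1.12 = 17559.4 Mb
Total: 57253.1 Mb = 7156.6 MB.
= 6.665 GiB.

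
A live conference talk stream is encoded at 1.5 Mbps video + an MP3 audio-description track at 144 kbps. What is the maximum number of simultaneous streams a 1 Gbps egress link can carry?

Audio: 144 kbps = 0.144 Mbps.
Per-viewer media rate: 1.644 Mbps.
1 Gbps = 1,000 Mbps; 1,000 / 1.644 = 608.27 → 608 viewers.

608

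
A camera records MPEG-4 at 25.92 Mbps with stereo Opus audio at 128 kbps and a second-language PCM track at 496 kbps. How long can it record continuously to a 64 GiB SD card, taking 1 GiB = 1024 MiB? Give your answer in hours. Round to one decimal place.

5.8 hours

Audio total: 128 + 496 = 624 kbps = 0.624 Mbps.
Total bitrate: 25.92 + 0.624 = 26.544 Mbps.
Capacity: 64 GiB = 549,756 Mb.
Recording time: 549,756 / 26.544 = 20,711 s ≈ 5.75 hours.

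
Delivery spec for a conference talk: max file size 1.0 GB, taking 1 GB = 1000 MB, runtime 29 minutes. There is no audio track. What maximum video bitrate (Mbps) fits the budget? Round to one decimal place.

4.6 Mbps

Budget: 1.0 GB = 8000.0 Mb.
29 min = 1740 s
Total bitrate budget: 8000.0 Mb / 1740 s = 4.598 Mbps.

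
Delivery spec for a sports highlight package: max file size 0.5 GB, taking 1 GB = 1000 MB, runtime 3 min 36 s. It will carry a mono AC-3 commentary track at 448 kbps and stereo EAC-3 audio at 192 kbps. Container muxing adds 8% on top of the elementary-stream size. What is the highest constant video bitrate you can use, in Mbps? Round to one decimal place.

16.5 Mbps

Budget: 0.5 GB = 4000.0 Mb.
Stream payload after overhead: 4000.0 / 1.08 = 3703.7 Mb.
3 min 36 s = 216 s
Total bitrate budget: 3703.7 Mb / 216 s = 17.147 Mbps.
Audio total: 448 + 192 = 640 kbps = 0.640 Mbps.
Video: 17.147 − 0.640 = 16.507 Mbps.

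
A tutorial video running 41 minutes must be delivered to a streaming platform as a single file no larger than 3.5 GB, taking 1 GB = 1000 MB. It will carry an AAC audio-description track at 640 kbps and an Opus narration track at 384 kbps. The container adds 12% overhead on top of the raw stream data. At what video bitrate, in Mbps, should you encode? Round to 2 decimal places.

Budget: 3.5 GB = 28000.0 Mb.
Stream payload after overhead: 28000.0 / 1.12 = 25000.0 Mb.
41 min = 2460 s
Total bitrate budget: 25000.0 Mb / 2460 s = 10.163 Mbps.
Audio total: 640 + 384 = 1024 kbps = 1.024 Mbps.
Video: 10.163 − 1.024 = 9.139 Mbps.

9.14 Mbps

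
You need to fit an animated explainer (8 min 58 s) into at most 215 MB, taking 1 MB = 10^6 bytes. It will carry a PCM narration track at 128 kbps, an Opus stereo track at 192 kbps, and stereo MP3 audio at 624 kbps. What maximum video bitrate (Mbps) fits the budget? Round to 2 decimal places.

Budget: 215 MB = 1720.0 Mb.
8 min 58 s = 538 s
Total bitrate budget: 1720.0 Mb / 538 s = 3.197 Mbps.
Audio total: 128 + 192 + 624 = 944 kbps = 0.944 Mbps.
Video: 3.197 − 0.944 = 2.253 Mbps.

2.25 Mbps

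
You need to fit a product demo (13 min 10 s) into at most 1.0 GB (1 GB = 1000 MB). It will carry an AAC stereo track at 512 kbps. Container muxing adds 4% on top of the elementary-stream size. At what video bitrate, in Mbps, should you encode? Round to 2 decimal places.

9.23 Mbps

Budget: 1.0 GB = 8000.0 Mb.
Stream payload after overhead: 8000.0 / 1.04 = 7692.3 Mb.
13 min 10 s = 790 s
Total bitrate budget: 7692.3 Mb / 790 s = 9.737 Mbps.
Audio: 512 kbps = 0.512 Mbps.
Video: 9.737 − 0.512 = 9.225 Mbps.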